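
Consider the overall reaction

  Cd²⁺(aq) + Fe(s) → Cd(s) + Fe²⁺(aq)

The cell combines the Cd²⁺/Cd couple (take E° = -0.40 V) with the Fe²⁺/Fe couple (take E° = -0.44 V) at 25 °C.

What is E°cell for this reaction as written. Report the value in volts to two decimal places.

The Cd²⁺/Cd couple has the higher reduction potential, so it is the cathode; Fe²⁺/Fe is oxidised at the anode.
E°cell = E°(cathode) − E°(anode) = (-0.40) − (-0.44) = +0.04 V.
Since E°cell > 0, the reaction is spontaneous under standard conditions.

+0.04 V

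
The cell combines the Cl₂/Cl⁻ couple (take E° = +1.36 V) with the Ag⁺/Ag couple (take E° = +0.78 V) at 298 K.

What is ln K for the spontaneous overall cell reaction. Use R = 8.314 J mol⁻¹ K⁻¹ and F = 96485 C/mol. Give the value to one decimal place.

Cathode: Cl₂/Cl⁻; anode: Ag⁺/Ag. E°cell = (+1.36) − (+0.78) = +0.58 V, with n = 2.
ΔG° = −nFE° = −RT ln K, so ln K = nFE°/(RT) = (2)(96485)(+0.58) / ((8.314)(298)) = 45.174.

45.2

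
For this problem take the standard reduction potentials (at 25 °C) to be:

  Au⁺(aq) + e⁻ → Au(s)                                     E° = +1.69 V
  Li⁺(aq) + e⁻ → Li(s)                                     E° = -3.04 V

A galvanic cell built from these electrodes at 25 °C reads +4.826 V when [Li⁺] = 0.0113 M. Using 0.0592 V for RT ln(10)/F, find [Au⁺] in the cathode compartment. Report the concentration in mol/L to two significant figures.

0.47 M

Au⁺/Au is the cathode, Li⁺/Li the anode: E°cell = +4.73 V, n = 1.
Overall reaction: Au⁺(aq) + Li(s) → Au(s) + Li⁺(aq); Q = [Li⁺]^1/[Au⁺]^1.
From E = E° − (0.0592/n) log Q: log Q = (E° − E)·n/0.0592 = (+4.73 − (+4.826))·1/0.0592 = -1.6216.
So 1·log[Au⁺] = 1·log(0.0113) − log Q = -1.9469 − (-1.6216) = -0.3253; [Au⁺] = 10^(-0.3253) ≈ 0.47 M.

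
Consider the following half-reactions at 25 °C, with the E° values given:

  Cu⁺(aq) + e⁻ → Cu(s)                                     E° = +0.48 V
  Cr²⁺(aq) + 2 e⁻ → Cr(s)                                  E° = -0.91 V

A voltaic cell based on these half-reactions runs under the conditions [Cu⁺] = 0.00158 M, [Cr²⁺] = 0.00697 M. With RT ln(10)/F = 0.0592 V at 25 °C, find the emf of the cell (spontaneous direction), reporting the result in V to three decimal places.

Cu⁺/Cu is the cathode (higher E°), Cr²⁺/Cr the anode: E°cell = +0.48 − (-0.91) = +1.39 V, n = 2.
Overall: 2 Cu⁺(aq) + Cr(s) → 2 Cu(s) + Cr²⁺(aq)
Q = [Cr²⁺] / ([Cu⁺]^2); log Q = 3.446.
E = E° − (0.0592/n) log Q = +1.39 − (0.0592/2)(3.446) = +1.288 V.

+1.288 V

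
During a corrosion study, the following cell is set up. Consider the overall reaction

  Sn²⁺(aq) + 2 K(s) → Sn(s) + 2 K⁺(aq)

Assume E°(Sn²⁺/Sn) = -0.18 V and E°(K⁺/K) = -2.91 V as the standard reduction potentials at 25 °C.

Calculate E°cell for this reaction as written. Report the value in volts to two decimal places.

The Sn²⁺/Sn couple has the higher reduction potential, so it is the cathode; K⁺/K is oxidised at the anode.
E°cell = E°(cathode) − E°(anode) = (-0.18) − (-2.91) = +2.73 V.

+2.73 V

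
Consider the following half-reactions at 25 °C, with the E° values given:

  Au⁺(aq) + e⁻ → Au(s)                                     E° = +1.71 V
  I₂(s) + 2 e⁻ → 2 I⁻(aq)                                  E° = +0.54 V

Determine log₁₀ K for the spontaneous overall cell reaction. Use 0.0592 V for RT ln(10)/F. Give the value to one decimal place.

39.5

Cathode: Au⁺/Au; anode: I₂/I⁻. E°cell = +1.17 V, n = 2.
log K = nE°cell / 0.0592 = (2)(+1.17) / 0.0592 = 39.5.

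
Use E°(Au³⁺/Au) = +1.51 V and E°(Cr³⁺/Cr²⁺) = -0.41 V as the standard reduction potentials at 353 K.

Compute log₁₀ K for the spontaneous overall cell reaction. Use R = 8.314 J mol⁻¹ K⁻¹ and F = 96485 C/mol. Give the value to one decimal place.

82.2

Cathode: Au³⁺/Au; anode: Cr³⁺/Cr²⁺. E°cell = (+1.51) − (-0.41) = +1.92 V, with n = 3.
ΔG° = −nFE° = −RT ln K, so ln K = nFE°/(RT) = (3)(96485)(+1.92) / ((8.314)(353)) = 189.364.
log₁₀ K = 189.364 / ln 10 = 82.2.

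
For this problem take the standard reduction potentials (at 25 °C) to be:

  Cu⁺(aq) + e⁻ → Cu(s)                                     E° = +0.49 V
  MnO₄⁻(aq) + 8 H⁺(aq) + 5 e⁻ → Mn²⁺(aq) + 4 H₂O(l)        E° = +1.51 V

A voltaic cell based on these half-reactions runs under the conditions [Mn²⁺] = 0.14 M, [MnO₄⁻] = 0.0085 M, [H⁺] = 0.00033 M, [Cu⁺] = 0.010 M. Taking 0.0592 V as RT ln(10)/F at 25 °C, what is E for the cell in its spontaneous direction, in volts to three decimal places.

MnO₄⁻/Mn²⁺ is the cathode (higher E°), Cu⁺/Cu the anode: E°cell = +1.51 − (+0.49) = +1.02 V, n = 5.
Overall: MnO₄⁻(aq) + 8 H⁺(aq) + 5 Cu(s) → Mn²⁺(aq) + 4 H₂O(l) + 5 Cu⁺(aq)
Q = [Mn²⁺]·[Cu⁺]^5 / ([MnO₄⁻]·[H⁺]^8); log Q = 19.069.
E = E° − (0.0592/n) log Q = +1.02 − (0.0592/5)(19.069) = +0.794 V.

+0.794 V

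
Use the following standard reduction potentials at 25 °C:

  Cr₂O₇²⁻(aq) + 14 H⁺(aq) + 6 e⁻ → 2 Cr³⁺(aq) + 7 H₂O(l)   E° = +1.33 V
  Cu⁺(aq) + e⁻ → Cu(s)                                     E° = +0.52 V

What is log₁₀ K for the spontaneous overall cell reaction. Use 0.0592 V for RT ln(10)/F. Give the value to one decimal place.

82.1

Cathode: Cr₂O₇²⁻/Cr³⁺; anode: Cu⁺/Cu. E°cell = +0.81 V, n = 6.
log K = nE°cell / 0.0592 = (6)(+0.81) / 0.0592 = 82.1.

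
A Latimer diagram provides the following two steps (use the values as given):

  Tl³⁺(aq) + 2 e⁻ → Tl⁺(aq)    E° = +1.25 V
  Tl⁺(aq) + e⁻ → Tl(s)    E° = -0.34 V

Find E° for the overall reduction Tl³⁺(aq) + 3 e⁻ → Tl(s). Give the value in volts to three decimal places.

+0.720 V

Adding the free-energy changes (−nFE°) of the two steps gives −n₃FE°₃ = −n₁FE°₁ − n₂FE°₂.
E°₃ = (2×+1.25 + 1×-0.34) / 3 = (+2.160) / 3 = +0.720 V.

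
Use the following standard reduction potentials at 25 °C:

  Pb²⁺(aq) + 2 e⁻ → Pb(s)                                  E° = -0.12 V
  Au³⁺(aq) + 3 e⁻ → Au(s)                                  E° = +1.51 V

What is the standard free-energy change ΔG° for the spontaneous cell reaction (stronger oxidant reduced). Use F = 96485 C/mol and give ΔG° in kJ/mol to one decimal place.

Au³⁺/Au (E° = +1.51 V) is the cathode; Pb²⁺/Pb (E° = -0.12 V) is the anode, so E°cell = +1.63 V.
Balancing electrons gives n = 6 (lcm of 3 and 2).
ΔG° = −nFE° = −(6)(96485)(+1.63) = -943,623 J = -943.6 kJ/mol.

-943.6 kJ/mol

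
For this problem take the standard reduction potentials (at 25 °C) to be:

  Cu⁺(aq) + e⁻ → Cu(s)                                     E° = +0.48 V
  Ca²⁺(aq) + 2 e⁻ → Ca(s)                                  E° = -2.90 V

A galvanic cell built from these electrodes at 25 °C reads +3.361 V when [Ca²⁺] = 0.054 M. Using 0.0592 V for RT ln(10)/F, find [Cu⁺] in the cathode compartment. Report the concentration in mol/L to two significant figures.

0.11 M

Cu⁺/Cu is the cathode, Ca²⁺/Ca the anode: E°cell = +3.38 V, n = 2.
Overall reaction: 2 Cu⁺(aq) + Ca(s) → 2 Cu(s) + Ca²⁺(aq); Q = [Ca²⁺]^1/[Cu⁺]^2.
From E = E° − (0.0592/n) log Q: log Q = (E° − E)·n/0.0592 = (+3.38 − (+3.361))·2/0.0592 = 0.6419.
So 2·log[Cu⁺] = 1·log(0.054) − log Q = -1.2676 − (0.6419) = -1.9095; log[Cu⁺] = -1.9095 / 2 = -0.9547; [Cu⁺] = 10^(-0.9547) ≈ 0.11 M.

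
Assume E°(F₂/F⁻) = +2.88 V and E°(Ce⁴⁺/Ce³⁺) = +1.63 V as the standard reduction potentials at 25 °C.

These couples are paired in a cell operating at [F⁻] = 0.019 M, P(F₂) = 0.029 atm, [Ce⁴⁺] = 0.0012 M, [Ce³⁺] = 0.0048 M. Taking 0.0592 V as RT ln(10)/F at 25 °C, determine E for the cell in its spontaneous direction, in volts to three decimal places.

+1.342 V

F₂/F⁻ is the cathode (higher E°), Ce⁴⁺/Ce³⁺ the anode: E°cell = +2.88 − (+1.63) = +1.25 V, n = 2.
Overall: F₂(g) + 2 Ce³⁺(aq) → 2 F⁻(aq) + 2 Ce⁴⁺(aq)
Q = [F⁻]^2·[Ce⁴⁺]^2 / (P(F₂)·[Ce³⁺]^2); log Q = -3.109.
E = E° − (0.0592/n) log Q = +1.25 − (0.0592/2)(-3.109) = +1.342 V.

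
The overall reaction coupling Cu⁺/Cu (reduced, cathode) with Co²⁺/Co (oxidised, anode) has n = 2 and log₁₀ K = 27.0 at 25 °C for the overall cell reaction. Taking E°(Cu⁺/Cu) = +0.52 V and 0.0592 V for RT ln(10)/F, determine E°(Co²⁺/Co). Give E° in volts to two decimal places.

-0.28 V

E°cell = (0.0592/n)·log K = (0.0592/2)(27.0) = +0.799 V.
Since Cu⁺/Cu is the cathode and Co²⁺/Co the anode, E°cell = E°(Cu⁺/Cu) − E°(Co²⁺/Co).
So E°(Co²⁺/Co) = E°(Cu⁺/Cu) − E°cell = (+0.52) − (+0.799) = -0.28 V.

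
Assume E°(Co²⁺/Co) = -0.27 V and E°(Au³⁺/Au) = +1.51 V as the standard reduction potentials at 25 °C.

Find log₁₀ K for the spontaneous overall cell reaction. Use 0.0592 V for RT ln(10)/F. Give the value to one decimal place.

180.4

Cathode: Au³⁺/Au; anode: Co²⁺/Co. E°cell = +1.78 V, n = 6.
log K = nE°cell / 0.0592 = (6)(+1.78) / 0.0592 = 180.4.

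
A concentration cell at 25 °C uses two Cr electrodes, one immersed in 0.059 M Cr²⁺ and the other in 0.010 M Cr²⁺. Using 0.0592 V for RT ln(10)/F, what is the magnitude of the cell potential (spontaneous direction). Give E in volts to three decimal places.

For a concentration cell E°cell = 0. The 0.059 M side is the cathode (reduction is favoured where [Cr²⁺] is higher).
With n = 2, E = −(0.0592/2) log([Cr²⁺]ₐₙ/[Cr²⁺]꜀ₐₜ) = −(0.0592/2) log(0.01/0.059) = −(0.0592/2)(-0.771) = +0.023 V.

+0.023 V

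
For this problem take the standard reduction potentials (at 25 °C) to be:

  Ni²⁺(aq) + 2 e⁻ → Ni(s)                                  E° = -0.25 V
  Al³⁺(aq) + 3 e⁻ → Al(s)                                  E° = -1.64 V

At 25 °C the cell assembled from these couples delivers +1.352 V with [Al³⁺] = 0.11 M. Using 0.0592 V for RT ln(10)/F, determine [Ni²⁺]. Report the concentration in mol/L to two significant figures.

0.012 M

Ni²⁺/Ni is the cathode, Al³⁺/Al the anode: E°cell = +1.39 V, n = 6.
Overall reaction: 3 Ni²⁺(aq) + 2 Al(s) → 3 Ni(s) + 2 Al³⁺(aq); Q = [Al³⁺]^2/[Ni²⁺]^3.
From E = E° − (0.0592/n) log Q: log Q = (E° − E)·n/0.0592 = (+1.39 − (+1.352))·6/0.0592 = 3.8514.
So 3·log[Ni²⁺] = 2·log(0.11) − log Q = -1.9172 − (3.8514) = -5.7686; log[Ni²⁺] = -5.7686 / 3 = -1.9229; [Ni²⁺] = 10^(-1.9229) ≈ 0.012 M.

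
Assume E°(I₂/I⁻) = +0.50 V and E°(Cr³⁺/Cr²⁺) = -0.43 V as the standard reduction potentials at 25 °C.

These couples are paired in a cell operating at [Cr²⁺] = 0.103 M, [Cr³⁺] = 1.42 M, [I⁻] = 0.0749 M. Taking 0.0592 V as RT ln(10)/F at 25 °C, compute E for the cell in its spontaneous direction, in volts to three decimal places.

+0.929 V

I₂/I⁻ is the cathode (higher E°), Cr³⁺/Cr²⁺ the anode: E°cell = +0.50 − (-0.43) = +0.93 V, n = 2.
Overall: I₂(s) + 2 Cr²⁺(aq) → 2 I⁻(aq) + 2 Cr³⁺(aq)
Q = [I⁻]^2·[Cr³⁺]^2 / ([Cr²⁺]^2); log Q = 0.028.
E = E° − (0.0592/n) log Q = +0.93 − (0.0592/2)(0.028) = +0.929 V.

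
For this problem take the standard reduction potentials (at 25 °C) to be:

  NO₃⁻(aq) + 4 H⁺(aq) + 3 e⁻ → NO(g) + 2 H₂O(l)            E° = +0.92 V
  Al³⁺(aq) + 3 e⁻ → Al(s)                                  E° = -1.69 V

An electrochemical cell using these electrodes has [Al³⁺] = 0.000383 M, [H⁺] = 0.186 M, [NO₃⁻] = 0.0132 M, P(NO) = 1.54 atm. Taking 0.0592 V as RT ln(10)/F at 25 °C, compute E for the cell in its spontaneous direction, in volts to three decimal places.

+2.579 V

NO₃⁻/NO is the cathode (higher E°), Al³⁺/Al the anode: E°cell = +0.92 − (-1.69) = +2.61 V, n = 3.
Overall: NO₃⁻(aq) + 4 H⁺(aq) + Al(s) → NO(g) + 2 H₂O(l) + Al³⁺(aq)
Q = P(NO)·[Al³⁺] / ([NO₃⁻]·[H⁺]^4); log Q = 1.572.
E = E° − (0.0592/n) log Q = +2.61 − (0.0592/3)(1.572) = +2.579 V.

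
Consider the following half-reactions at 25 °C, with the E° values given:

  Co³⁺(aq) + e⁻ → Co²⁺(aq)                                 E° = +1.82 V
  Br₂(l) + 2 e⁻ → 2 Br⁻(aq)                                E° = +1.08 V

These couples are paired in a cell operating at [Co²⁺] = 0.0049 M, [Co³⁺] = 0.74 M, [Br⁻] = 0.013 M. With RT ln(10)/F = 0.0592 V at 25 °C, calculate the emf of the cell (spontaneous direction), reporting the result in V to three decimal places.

Co³⁺/Co²⁺ is the cathode (higher E°), Br₂/Br⁻ the anode: E°cell = +1.82 − (+1.08) = +0.74 V, n = 2.
Overall: 2 Co³⁺(aq) + 2 Br⁻(aq) → 2 Co²⁺(aq) + Br₂(l)
Q = [Co²⁺]^2 / ([Co³⁺]^2·[Br⁻]^2); log Q = -0.586.
E = E° − (0.0592/n) log Q = +0.74 − (0.0592/2)(-0.586) = +0.757 V.

+0.757 V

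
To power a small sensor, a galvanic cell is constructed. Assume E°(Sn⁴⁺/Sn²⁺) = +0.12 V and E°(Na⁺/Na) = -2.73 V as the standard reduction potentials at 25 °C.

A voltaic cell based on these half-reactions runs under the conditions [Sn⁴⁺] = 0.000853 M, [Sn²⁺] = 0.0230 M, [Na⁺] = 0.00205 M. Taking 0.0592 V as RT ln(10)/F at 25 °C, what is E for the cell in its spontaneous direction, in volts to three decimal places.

+2.967 V

Sn⁴⁺/Sn²⁺ is the cathode (higher E°), Na⁺/Na the anode: E°cell = +0.12 − (-2.73) = +2.85 V, n = 2.
Overall: Sn⁴⁺(aq) + 2 Na(s) → Sn²⁺(aq) + 2 Na⁺(aq)
Q = [Sn²⁺]·[Na⁺]^2 / ([Sn⁴⁺]); log Q = -3.946.
E = E° − (0.0592/n) log Q = +2.85 − (0.0592/2)(-3.946) = +2.967 V.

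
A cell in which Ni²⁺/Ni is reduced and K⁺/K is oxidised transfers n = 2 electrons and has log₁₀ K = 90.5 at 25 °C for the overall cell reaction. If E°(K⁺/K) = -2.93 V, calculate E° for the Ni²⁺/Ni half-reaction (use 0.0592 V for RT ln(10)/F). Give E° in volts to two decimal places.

-0.25 V

E°cell = (0.0592/n)·log K = (0.0592/2)(90.5) = +2.679 V.
Since Ni²⁺/Ni is the cathode and K⁺/K the anode, E°cell = E°(Ni²⁺/Ni) − E°(K⁺/K).
So E°(Ni²⁺/Ni) = E°cell + E°(K⁺/K) = +2.679 + (-2.93) = -0.25 V.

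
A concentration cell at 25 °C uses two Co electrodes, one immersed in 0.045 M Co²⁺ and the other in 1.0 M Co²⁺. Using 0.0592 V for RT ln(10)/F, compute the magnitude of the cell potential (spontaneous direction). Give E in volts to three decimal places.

+0.040 V

For a concentration cell E°cell = 0. The 1.0 M side is the cathode (reduction is favoured where [Co²⁺] is higher).
With n = 2, E = −(0.0592/2) log([Co²⁺]ₐₙ/[Co²⁺]꜀ₐₜ) = −(0.0592/2) log(0.045/1) = −(0.0592/2)(-1.347) = +0.040 V.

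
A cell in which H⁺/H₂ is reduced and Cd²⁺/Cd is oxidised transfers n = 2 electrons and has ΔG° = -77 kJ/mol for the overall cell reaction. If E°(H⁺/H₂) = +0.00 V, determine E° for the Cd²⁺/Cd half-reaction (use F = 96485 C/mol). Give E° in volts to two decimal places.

E°cell = −ΔG°/(nF) = −(-77×10³)/((2)(96485)) = +0.399 V.
Since H⁺/H₂ is the cathode and Cd²⁺/Cd the anode, E°cell = E°(H⁺/H₂) − E°(Cd²⁺/Cd).
So E°(Cd²⁺/Cd) = E°(H⁺/H₂) − E°cell = (+0.00) − (+0.399) = -0.40 V.

-0.40 V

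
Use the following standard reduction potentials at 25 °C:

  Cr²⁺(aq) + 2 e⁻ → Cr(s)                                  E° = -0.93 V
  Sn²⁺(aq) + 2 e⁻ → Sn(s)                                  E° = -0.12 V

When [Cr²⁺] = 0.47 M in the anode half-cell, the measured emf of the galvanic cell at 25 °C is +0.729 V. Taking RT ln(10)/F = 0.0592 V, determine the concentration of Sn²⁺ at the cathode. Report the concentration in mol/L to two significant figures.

Sn²⁺/Sn is the cathode, Cr²⁺/Cr the anode: E°cell = +0.81 V, n = 2.
Overall reaction: Sn²⁺(aq) + Cr(s) → Sn(s) + Cr²⁺(aq); Q = [Cr²⁺]^1/[Sn²⁺]^1.
From E = E° − (0.0592/n) log Q: log Q = (E° − E)·n/0.0592 = (+0.81 − (+0.729))·2/0.0592 = 2.7365.
So 1·log[Sn²⁺] = 1·log(0.47) − log Q = -0.3279 − (2.7365) = -3.0644; [Sn²⁺] = 10^(-3.0644) ≈ 0.00086 M.

0.00086 M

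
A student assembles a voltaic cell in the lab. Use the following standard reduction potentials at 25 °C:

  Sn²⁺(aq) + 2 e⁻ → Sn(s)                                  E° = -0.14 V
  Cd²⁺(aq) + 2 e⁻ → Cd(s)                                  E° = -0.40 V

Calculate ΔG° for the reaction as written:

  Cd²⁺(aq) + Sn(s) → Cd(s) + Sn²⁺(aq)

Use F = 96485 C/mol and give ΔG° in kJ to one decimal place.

+50.2 kJ

As written, Cd²⁺/Cd is reduced (cathode) and Sn²⁺/Sn is oxidised (anode), so E°cell = (-0.40) − (-0.14) = -0.26 V.
Balancing electrons gives n = 2.
ΔG° = −nFE° = −(2)(96485)(-0.26) = 50,172 J = +50.2 kJ.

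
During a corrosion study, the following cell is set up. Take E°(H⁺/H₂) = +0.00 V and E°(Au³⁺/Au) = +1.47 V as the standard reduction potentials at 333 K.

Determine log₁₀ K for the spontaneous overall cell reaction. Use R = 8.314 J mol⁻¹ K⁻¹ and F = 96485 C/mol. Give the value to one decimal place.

133.5

Cathode: Au³⁺/Au; anode: H⁺/H₂. E°cell = (+1.47) − (+0.00) = +1.47 V, with n = 6.
ΔG° = −nFE° = −RT ln K, so ln K = nFE°/(RT) = (6)(96485)(+1.47) / ((8.314)(333)) = 307.379.
log₁₀ K = 307.379 / ln 10 = 133.5.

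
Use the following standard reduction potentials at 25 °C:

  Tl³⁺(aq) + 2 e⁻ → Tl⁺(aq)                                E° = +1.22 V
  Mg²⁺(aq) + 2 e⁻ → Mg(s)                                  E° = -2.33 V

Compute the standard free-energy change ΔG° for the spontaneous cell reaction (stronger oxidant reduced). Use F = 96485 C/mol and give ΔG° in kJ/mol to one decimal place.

-685.0 kJ/mol

Tl³⁺/Tl⁺ (E° = +1.22 V) is the cathode; Mg²⁺/Mg (E° = -2.33 V) is the anode, so E°cell = +3.55 V.
Balancing electrons gives n = 2 (lcm of 2 and 2).
ΔG° = −nFE° = −(2)(96485)(+3.55) = -685,044 J = -685.0 kJ/mol.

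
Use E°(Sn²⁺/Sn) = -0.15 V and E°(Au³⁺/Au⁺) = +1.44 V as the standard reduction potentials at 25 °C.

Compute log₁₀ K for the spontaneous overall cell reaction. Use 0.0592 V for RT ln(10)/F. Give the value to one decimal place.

Cathode: Au³⁺/Au⁺; anode: Sn²⁺/Sn. E°cell = +1.59 V, n = 2.
log K = nE°cell / 0.0592 = (2)(+1.59) / 0.0592 = 53.7.

53.7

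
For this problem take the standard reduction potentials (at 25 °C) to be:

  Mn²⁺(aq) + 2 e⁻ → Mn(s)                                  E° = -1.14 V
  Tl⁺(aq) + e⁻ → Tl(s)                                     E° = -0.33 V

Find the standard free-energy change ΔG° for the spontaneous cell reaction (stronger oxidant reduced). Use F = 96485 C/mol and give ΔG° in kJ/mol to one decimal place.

-156.3 kJ/mol

Tl⁺/Tl (E° = -0.33 V) is the cathode; Mn²⁺/Mn (E° = -1.14 V) is the anode, so E°cell = +0.81 V.
Balancing electrons gives n = 2 (lcm of 1 and 2).
ΔG° = −nFE° = −(2)(96485)(+0.81) = -156,306 J = -156.3 kJ/mol.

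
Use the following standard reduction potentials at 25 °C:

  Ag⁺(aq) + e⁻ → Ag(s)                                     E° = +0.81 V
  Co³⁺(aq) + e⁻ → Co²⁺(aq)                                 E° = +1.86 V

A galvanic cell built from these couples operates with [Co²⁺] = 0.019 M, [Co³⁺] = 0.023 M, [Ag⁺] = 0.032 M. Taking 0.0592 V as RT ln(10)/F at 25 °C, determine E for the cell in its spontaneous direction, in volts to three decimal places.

Co³⁺/Co²⁺ is the cathode (higher E°), Ag⁺/Ag the anode: E°cell = +1.86 − (+0.81) = +1.05 V, n = 1.
Overall: Co³⁺(aq) + Ag(s) → Co²⁺(aq) + Ag⁺(aq)
Q = [Co²⁺]·[Ag⁺] / ([Co³⁺]); log Q = -1.578.
E = E° − (0.0592/n) log Q = +1.05 − (0.0592/1)(-1.578) = +1.143 V.

+1.143 V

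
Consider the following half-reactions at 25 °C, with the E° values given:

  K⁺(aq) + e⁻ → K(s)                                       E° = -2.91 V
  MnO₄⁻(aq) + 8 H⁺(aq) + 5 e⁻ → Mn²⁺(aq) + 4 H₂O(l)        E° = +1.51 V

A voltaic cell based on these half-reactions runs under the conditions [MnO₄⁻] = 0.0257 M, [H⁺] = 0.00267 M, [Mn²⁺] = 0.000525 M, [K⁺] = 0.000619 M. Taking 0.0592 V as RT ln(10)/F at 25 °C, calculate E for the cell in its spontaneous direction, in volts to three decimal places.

+4.386 V

MnO₄⁻/Mn²⁺ is the cathode (higher E°), K⁺/K the anode: E°cell = +1.51 − (-2.91) = +4.42 V, n = 5.
Overall: MnO₄⁻(aq) + 8 H⁺(aq) + 5 K(s) → Mn²⁺(aq) + 4 H₂O(l) + 5 K⁺(aq)
Q = [Mn²⁺]·[K⁺]^5 / ([MnO₄⁻]·[H⁺]^8); log Q = 2.857.
E = E° − (0.0592/n) log Q = +4.42 − (0.0592/5)(2.857) = +4.386 V.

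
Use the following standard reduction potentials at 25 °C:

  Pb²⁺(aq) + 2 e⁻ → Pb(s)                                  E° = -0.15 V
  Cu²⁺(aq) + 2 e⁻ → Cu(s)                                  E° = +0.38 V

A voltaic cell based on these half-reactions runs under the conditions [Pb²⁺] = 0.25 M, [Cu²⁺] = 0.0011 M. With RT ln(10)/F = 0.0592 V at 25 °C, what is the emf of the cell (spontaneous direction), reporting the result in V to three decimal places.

Cu²⁺/Cu is the cathode (higher E°), Pb²⁺/Pb the anode: E°cell = +0.38 − (-0.15) = +0.53 V, n = 2.
Overall: Cu²⁺(aq) + Pb(s) → Cu(s) + Pb²⁺(aq)
Q = [Pb²⁺] / ([Cu²⁺]); log Q = 2.357.
E = E° − (0.0592/n) log Q = +0.53 − (0.0592/2)(2.357) = +0.460 V.

+0.460 V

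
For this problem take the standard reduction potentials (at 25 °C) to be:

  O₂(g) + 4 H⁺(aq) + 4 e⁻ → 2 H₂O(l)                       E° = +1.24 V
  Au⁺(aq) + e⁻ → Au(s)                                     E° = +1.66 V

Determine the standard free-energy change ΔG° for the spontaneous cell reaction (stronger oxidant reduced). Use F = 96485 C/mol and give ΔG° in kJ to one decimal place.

-162.1 kJ

Au⁺/Au (E° = +1.66 V) is the cathode; O₂/H₂O (E° = +1.24 V) is the anode, so E°cell = +0.42 V.
Balancing electrons gives n = 4 (lcm of 1 and 4).
ΔG° = −nFE° = −(4)(96485)(+0.42) = -162,095 J = -162.1 kJ.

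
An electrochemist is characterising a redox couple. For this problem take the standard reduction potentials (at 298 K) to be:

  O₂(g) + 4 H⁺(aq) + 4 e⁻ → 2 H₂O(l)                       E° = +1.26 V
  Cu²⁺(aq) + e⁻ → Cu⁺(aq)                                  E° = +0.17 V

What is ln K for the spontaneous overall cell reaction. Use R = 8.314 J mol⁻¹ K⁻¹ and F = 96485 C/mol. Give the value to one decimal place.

169.8

Cathode: O₂/H₂O; anode: Cu²⁺/Cu⁺. E°cell = (+1.26) − (+0.17) = +1.09 V, with n = 4.
ΔG° = −nFE° = −RT ln K, so ln K = nFE°/(RT) = (4)(96485)(+1.09) / ((8.314)(298)) = 169.793.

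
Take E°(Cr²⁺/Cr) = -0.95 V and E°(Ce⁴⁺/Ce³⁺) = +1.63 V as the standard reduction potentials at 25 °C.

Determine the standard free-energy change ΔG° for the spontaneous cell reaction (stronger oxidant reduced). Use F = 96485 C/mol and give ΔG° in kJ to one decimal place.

-497.9 kJ

Ce⁴⁺/Ce³⁺ (E° = +1.63 V) is the cathode; Cr²⁺/Cr (E° = -0.95 V) is the anode, so E°cell = +2.58 V.
Balancing electrons gives n = 2 (lcm of 1 and 2).
ΔG° = −nFE° = −(2)(96485)(+2.58) = -497,863 J = -497.9 kJ.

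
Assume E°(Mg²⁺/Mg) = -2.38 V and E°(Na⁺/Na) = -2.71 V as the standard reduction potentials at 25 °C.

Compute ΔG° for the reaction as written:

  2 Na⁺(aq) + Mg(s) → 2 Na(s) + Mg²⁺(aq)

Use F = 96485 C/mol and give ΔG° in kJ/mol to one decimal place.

As written, Na⁺/Na is reduced (cathode) and Mg²⁺/Mg is oxidised (anode), so E°cell = (-2.71) − (-2.38) = -0.33 V.
Balancing electrons gives n = 2.
ΔG° = −nFE° = −(2)(96485)(-0.33) = 63,680 J = +63.7 kJ/mol.

+63.7 kJ/mol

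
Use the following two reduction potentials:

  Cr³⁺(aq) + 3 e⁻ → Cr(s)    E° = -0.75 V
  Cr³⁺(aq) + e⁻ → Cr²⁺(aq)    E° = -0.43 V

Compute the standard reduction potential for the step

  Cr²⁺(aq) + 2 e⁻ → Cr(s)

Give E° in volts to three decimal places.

Sequential free energies add, so n₃E°₃ = n₁E°₁ + n₂E°₂.
With n₃ = 3, and the known step contributing 1×(-0.43) V, the unknown satisfies 2·E° = 3×(-0.75) − 1×(-0.43) = -1.820.
E° = -1.820 / 2 = -0.910 V.

-0.910 V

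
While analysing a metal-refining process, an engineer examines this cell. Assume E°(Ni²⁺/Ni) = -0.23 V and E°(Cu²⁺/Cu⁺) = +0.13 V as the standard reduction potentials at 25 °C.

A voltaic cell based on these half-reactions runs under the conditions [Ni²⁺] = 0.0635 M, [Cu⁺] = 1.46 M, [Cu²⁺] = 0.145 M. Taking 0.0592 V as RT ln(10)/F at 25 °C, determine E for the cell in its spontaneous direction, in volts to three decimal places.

+0.336 V

Cu²⁺/Cu⁺ is the cathode (higher E°), Ni²⁺/Ni the anode: E°cell = +0.13 − (-0.23) = +0.36 V, n = 2.
Overall: 2 Cu²⁺(aq) + Ni(s) → 2 Cu⁺(aq) + Ni²⁺(aq)
Q = [Cu⁺]^2·[Ni²⁺] / ([Cu²⁺]^2); log Q = 0.809.
E = E° − (0.0592/n) log Q = +0.36 − (0.0592/2)(0.809) = +0.336 V.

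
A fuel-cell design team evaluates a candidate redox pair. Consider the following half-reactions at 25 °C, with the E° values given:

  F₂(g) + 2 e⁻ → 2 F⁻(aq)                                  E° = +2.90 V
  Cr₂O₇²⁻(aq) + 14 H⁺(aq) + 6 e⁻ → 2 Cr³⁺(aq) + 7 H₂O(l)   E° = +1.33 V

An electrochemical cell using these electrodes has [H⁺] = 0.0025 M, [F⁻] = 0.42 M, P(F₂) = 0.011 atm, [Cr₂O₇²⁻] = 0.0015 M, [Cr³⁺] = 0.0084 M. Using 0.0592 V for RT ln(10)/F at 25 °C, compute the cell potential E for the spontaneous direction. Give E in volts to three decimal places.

+1.881 V

F₂/F⁻ is the cathode (higher E°), Cr₂O₇²⁻/Cr³⁺ the anode: E°cell = +2.90 − (+1.33) = +1.57 V, n = 6.
Overall: 3 F₂(g) + 2 Cr³⁺(aq) + 7 H₂O(l) → 6 F⁻(aq) + Cr₂O₇²⁻(aq) + 14 H⁺(aq)
Q = [F⁻]^6·[Cr₂O₇²⁻]·[H⁺]^14 / (P(F₂)^3·[Cr³⁺]^2); log Q = -31.486.
E = E° − (0.0592/n) log Q = +1.57 − (0.0592/6)(-31.486) = +1.881 V.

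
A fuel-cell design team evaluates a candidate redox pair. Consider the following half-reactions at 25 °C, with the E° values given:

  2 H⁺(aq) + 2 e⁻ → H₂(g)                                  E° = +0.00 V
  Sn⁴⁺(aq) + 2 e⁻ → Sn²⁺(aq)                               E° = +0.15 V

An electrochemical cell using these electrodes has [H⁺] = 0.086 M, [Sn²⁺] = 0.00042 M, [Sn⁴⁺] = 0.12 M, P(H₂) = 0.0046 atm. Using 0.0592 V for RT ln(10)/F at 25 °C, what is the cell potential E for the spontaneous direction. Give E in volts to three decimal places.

Sn⁴⁺/Sn²⁺ is the cathode (higher E°), H⁺/H₂ the anode: E°cell = +0.15 − (+0.00) = +0.15 V, n = 2.
Overall: Sn⁴⁺(aq) + H₂(g) → Sn²⁺(aq) + 2 H⁺(aq)
Q = [Sn²⁺]·[H⁺]^2 / ([Sn⁴⁺]·P(H₂)); log Q = -2.250.
E = E° − (0.0592/n) log Q = +0.15 − (0.0592/2)(-2.250) = +0.217 V.

+0.217 V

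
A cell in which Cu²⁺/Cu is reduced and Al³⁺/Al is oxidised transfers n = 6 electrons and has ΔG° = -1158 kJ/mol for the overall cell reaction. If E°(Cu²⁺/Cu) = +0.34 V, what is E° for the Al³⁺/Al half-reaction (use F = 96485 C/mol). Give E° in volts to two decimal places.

-1.66 V

E°cell = −ΔG°/(nF) = −(-1158×10³)/((6)(96485)) = +2.000 V.
Since Cu²⁺/Cu is the cathode and Al³⁺/Al the anode, E°cell = E°(Cu²⁺/Cu) − E°(Al³⁺/Al).
So E°(Al³⁺/Al) = E°(Cu²⁺/Cu) − E°cell = (+0.34) − (+2.000) = -1.66 V.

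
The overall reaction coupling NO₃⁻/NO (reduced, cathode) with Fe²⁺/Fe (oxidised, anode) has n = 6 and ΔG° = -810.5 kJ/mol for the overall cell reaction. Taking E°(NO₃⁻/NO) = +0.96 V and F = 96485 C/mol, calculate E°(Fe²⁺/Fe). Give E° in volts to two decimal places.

-0.44 V

E°cell = −ΔG°/(nF) = −(-810.5×10³)/((6)(96485)) = +1.400 V.
Since NO₃⁻/NO is the cathode and Fe²⁺/Fe the anode, E°cell = E°(NO₃⁻/NO) − E°(Fe²⁺/Fe).
So E°(Fe²⁺/Fe) = E°(NO₃⁻/NO) − E°cell = (+0.96) − (+1.400) = -0.44 V.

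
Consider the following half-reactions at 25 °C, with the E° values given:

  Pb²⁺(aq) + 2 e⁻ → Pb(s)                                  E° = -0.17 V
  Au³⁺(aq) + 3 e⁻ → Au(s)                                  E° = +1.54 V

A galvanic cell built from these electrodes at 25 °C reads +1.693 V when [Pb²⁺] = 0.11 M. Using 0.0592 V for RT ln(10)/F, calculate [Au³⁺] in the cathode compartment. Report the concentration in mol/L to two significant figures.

0.0050 M

Au³⁺/Au is the cathode, Pb²⁺/Pb the anode: E°cell = +1.71 V, n = 6.
Overall reaction: 2 Au³⁺(aq) + 3 Pb(s) → 2 Au(s) + 3 Pb²⁺(aq); Q = [Pb²⁺]^3/[Au³⁺]^2.
From E = E° − (0.0592/n) log Q: log Q = (E° − E)·n/0.0592 = (+1.71 − (+1.693))·6/0.0592 = 1.7230.
So 2·log[Au³⁺] = 3·log(0.11) − log Q = -2.8758 − (1.7230) = -4.5988; log[Au³⁺] = -4.5988 / 2 = -2.2994; [Au³⁺] = 10^(-2.2994) ≈ 0.0050 M.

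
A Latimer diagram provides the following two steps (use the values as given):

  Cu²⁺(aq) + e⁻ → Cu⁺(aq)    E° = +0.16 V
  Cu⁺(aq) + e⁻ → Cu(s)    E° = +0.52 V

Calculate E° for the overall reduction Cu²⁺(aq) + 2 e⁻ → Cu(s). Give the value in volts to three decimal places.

Standard free energies of sequential steps add: ΔG°₃ = ΔG°₁ + ΔG°₂, so n₃E°₃ = n₁E°₁ + n₂E°₂.
E°₃ = (1×+0.16 + 1×+0.52) / 2 = (+0.680) / 2 = +0.340 V.

+0.340 V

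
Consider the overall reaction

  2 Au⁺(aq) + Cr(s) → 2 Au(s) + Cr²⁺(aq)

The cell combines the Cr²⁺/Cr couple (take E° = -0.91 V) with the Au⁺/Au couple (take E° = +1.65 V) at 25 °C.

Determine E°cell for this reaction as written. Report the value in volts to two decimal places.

+2.56 V

The Au⁺/Au couple has the higher reduction potential, so it is the cathode; Cr²⁺/Cr is oxidised at the anode.
E°cell = E°(cathode) − E°(anode) = (+1.65) − (-0.91) = +2.56 V.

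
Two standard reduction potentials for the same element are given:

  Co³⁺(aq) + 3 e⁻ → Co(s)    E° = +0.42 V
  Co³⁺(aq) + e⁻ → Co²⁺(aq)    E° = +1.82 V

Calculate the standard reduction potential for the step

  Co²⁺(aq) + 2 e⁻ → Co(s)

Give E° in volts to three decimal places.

-0.280 V

Sequential free energies add, so n₃E°₃ = n₁E°₁ + n₂E°₂.
With n₃ = 3, and the known step contributing 1×(+1.82) V, the unknown satisfies 2·E° = 3×(+0.42) − 1×(+1.82) = -0.560.
E° = -0.560 / 2 = -0.280 V.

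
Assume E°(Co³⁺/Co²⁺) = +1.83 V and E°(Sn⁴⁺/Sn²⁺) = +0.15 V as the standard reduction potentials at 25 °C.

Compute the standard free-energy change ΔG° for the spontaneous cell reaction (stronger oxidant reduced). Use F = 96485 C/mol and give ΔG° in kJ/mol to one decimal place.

-324.2 kJ/mol

Co³⁺/Co²⁺ (E° = +1.83 V) is the cathode; Sn⁴⁺/Sn²⁺ (E° = +0.15 V) is the anode, so E°cell = +1.68 V.
Balancing electrons gives n = 2 (lcm of 1 and 2).
ΔG° = −nFE° = −(2)(96485)(+1.68) = -324,190 J = -324.2 kJ/mol.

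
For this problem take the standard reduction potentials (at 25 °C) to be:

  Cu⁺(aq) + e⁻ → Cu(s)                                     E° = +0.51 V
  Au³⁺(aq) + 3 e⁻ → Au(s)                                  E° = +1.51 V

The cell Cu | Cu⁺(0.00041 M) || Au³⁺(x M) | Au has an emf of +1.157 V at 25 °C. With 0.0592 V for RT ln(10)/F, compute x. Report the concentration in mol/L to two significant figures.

Au³⁺/Au is the cathode, Cu⁺/Cu the anode: E°cell = +1.00 V, n = 3.
Overall reaction: Au³⁺(aq) + 3 Cu(s) → Au(s) + 3 Cu⁺(aq); Q = [Cu⁺]^3/[Au³⁺]^1.
From E = E° − (0.0592/n) log Q: log Q = (E° − E)·n/0.0592 = (+1.00 − (+1.157))·3/0.0592 = -7.9561.
So 1·log[Au³⁺] = 3·log(0.00041) − log Q = -10.1616 − (-7.9561) = -2.2055; [Au³⁺] = 10^(-2.2055) ≈ 0.0062 M.

0.0062 M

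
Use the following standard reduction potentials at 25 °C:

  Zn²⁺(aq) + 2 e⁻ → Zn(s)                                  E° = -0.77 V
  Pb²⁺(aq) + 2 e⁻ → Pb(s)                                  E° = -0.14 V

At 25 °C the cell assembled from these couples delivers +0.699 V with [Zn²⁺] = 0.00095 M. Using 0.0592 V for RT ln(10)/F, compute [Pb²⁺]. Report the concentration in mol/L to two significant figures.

Pb²⁺/Pb is the cathode, Zn²⁺/Zn the anode: E°cell = +0.63 V, n = 2.
Overall reaction: Pb²⁺(aq) + Zn(s) → Pb(s) + Zn²⁺(aq); Q = [Zn²⁺]^1/[Pb²⁺]^1.
From E = E° − (0.0592/n) log Q: log Q = (E° − E)·n/0.0592 = (+0.63 − (+0.699))·2/0.0592 = -2.3311.
So 1·log[Pb²⁺] = 1·log(0.00095) − log Q = -3.0223 − (-2.3311) = -0.6912; [Pb²⁺] = 10^(-0.6912) ≈ 0.20 M.

0.20 M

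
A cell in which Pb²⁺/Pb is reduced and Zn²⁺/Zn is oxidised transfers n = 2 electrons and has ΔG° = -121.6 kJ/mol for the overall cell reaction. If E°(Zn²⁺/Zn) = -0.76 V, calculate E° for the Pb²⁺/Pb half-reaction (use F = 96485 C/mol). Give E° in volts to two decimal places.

E°cell = −ΔG°/(nF) = −(-121.6×10³)/((2)(96485)) = +0.630 V.
Since Pb²⁺/Pb is the cathode and Zn²⁺/Zn the anode, E°cell = E°(Pb²⁺/Pb) − E°(Zn²⁺/Zn).
So E°(Pb²⁺/Pb) = E°cell + E°(Zn²⁺/Zn) = +0.630 + (-0.76) = -0.13 V.

-0.13 V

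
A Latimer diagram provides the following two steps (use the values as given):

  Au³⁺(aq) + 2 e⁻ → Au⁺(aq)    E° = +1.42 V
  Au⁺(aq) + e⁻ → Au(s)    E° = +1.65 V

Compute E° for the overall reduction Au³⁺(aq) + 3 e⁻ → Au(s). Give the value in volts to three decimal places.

+1.497 V

Adding the free-energy changes (−nFE°) of the two steps gives −n₃FE°₃ = −n₁FE°₁ − n₂FE°₂.
E°₃ = (2×+1.42 + 1×+1.65) / 3 = (+4.490) / 3 = +1.497 V.
E° values themselves are not directly additive — weighting by electron count is essential.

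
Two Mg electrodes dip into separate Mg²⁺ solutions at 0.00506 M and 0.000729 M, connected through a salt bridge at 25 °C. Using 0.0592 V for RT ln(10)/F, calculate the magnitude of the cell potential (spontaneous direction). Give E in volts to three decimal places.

For a concentration cell E°cell = 0. The 0.00506 M side is the cathode (reduction is favoured where [Mg²⁺] is higher).
With n = 2, E = −(0.0592/2) log([Mg²⁺]ₐₙ/[Mg²⁺]꜀ₐₜ) = −(0.0592/2) log(0.000729/0.00506) = −(0.0592/2)(-0.841) = +0.025 V.

+0.025 V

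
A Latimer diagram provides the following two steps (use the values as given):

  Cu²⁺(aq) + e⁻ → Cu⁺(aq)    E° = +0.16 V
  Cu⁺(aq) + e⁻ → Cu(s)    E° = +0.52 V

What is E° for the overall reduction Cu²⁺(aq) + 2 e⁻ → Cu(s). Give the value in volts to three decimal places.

+0.340 V

Adding the free-energy changes (−nFE°) of the two steps gives −n₃FE°₃ = −n₁FE°₁ − n₂FE°₂.
E°₃ = (1×+0.16 + 1×+0.52) / 2 = (+0.680) / 2 = +0.340 V.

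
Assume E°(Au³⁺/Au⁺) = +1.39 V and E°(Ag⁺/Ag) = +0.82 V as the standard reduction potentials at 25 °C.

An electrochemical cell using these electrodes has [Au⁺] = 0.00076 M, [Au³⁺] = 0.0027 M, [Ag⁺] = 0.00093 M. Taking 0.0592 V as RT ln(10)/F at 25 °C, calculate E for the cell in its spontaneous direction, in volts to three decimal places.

+0.766 V

Au³⁺/Au⁺ is the cathode (higher E°), Ag⁺/Ag the anode: E°cell = +1.39 − (+0.82) = +0.57 V, n = 2.
Overall: Au³⁺(aq) + 2 Ag(s) → Au⁺(aq) + 2 Ag⁺(aq)
Q = [Au⁺]·[Ag⁺]^2 / ([Au³⁺]); log Q = -6.614.
E = E° − (0.0592/n) log Q = +0.57 − (0.0592/2)(-6.614) = +0.766 V.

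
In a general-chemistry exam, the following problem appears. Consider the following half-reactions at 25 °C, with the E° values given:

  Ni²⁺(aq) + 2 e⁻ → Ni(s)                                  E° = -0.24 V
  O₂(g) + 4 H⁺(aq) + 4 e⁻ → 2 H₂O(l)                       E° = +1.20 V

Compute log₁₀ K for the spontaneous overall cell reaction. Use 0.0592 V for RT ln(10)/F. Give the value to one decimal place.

97.3

Cathode: O₂/H₂O; anode: Ni²⁺/Ni. E°cell = +1.44 V, n = 4.
log K = nE°cell / 0.0592 = (4)(+1.44) / 0.0592 = 97.3.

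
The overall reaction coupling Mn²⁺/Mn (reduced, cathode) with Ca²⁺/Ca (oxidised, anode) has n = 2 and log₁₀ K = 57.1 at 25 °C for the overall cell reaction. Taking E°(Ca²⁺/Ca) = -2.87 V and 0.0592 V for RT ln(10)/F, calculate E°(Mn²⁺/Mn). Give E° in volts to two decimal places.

E°cell = (0.0592/n)·log K = (0.0592/2)(57.1) = +1.690 V.
Since Mn²⁺/Mn is the cathode and Ca²⁺/Ca the anode, E°cell = E°(Mn²⁺/Mn) − E°(Ca²⁺/Ca).
So E°(Mn²⁺/Mn) = E°cell + E°(Ca²⁺/Ca) = +1.690 + (-2.87) = -1.18 V.

-1.18 V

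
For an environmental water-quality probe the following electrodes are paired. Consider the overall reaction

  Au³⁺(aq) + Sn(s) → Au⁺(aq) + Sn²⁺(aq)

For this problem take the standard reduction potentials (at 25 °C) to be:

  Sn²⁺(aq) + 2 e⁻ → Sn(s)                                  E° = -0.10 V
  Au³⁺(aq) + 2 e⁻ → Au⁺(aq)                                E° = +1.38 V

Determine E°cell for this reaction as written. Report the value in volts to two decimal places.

+1.48 V

The Au³⁺/Au⁺ couple has the higher reduction potential, so it is the cathode; Sn²⁺/Sn is oxidised at the anode.
E°cell = E°(cathode) − E°(anode) = (+1.38) − (-0.10) = +1.48 V.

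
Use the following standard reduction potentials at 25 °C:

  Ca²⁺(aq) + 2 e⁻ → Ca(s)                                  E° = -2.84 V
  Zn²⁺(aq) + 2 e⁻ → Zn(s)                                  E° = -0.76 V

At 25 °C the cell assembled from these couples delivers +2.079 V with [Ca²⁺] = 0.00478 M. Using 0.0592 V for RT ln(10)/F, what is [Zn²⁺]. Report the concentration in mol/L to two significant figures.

0.0044 M

Zn²⁺/Zn is the cathode, Ca²⁺/Ca the anode: E°cell = +2.08 V, n = 2.
Overall reaction: Zn²⁺(aq) + Ca(s) → Zn(s) + Ca²⁺(aq); Q = [Ca²⁺]^1/[Zn²⁺]^1.
From E = E° − (0.0592/n) log Q: log Q = (E° − E)·n/0.0592 = (+2.08 − (+2.079))·2/0.0592 = 0.0338.
So 1·log[Zn²⁺] = 1·log(0.00478) − log Q = -2.3206 − (0.0338) = -2.3544; [Zn²⁺] = 10^(-2.3544) ≈ 0.0044 M.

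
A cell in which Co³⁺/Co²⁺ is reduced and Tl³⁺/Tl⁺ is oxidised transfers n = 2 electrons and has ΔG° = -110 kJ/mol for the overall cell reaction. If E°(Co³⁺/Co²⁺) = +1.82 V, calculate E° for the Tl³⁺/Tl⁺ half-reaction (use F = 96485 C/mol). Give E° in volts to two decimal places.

E°cell = −ΔG°/(nF) = −(-110×10³)/((2)(96485)) = +0.570 V.
Since Co³⁺/Co²⁺ is the cathode and Tl³⁺/Tl⁺ the anode, E°cell = E°(Co³⁺/Co²⁺) − E°(Tl³⁺/Tl⁺).
So E°(Tl³⁺/Tl⁺) = E°(Co³⁺/Co²⁺) − E°cell = (+1.82) − (+0.570) = +1.25 V.

+1.25 V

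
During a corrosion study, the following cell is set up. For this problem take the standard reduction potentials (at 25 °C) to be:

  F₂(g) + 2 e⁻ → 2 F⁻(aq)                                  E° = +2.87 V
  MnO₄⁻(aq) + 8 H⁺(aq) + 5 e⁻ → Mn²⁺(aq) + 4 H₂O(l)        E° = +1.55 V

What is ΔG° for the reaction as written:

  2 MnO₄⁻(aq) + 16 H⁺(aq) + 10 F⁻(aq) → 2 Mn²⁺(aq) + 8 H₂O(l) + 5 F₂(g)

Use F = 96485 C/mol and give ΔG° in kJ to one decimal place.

+1273.6 kJ

As written, MnO₄⁻/Mn²⁺ is reduced (cathode) and F₂/F⁻ is oxidised (anode), so E°cell = (+1.55) − (+2.87) = -1.32 V.
Balancing electrons gives n = 10.
ΔG° = −nFE° = −(10)(96485)(-1.32) = 1,273,602 J = +1273.6 kJ.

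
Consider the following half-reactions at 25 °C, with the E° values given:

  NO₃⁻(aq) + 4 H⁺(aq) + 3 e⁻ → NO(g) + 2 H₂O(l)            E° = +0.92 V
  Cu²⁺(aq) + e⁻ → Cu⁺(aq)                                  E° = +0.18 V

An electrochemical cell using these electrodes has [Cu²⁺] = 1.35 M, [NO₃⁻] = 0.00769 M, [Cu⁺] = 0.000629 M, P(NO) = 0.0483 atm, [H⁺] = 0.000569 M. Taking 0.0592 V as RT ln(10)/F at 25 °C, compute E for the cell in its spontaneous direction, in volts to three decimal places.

NO₃⁻/NO is the cathode (higher E°), Cu²⁺/Cu⁺ the anode: E°cell = +0.92 − (+0.18) = +0.74 V, n = 3.
Overall: NO₃⁻(aq) + 4 H⁺(aq) + 3 Cu⁺(aq) → NO(g) + 2 H₂O(l) + 3 Cu²⁺(aq)
Q = P(NO)·[Cu²⁺]^3 / ([NO₃⁻]·[H⁺]^4·[Cu⁺]^3); log Q = 23.773.
E = E° − (0.0592/n) log Q = +0.74 − (0.0592/3)(23.773) = +0.271 V.

+0.271 V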